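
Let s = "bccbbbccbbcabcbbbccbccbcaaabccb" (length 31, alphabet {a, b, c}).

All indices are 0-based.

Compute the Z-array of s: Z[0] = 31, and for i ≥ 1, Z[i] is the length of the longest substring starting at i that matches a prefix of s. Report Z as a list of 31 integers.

[31, 0, 0, 1, 1, 5, 0, 0, 1, 2, 0, 0, 2, 0, 1, 1, 4, 0, 0, 4, 0, 0, 2, 0, 0, 0, 0, 4, 0, 0, 1]

Z[0]=31
i=1: i≥r, start 0; Z[1]=0
i=2: i≥r, start 0; Z[2]=0
i=3: i≥r, start 0; Z[3]=1 extend→box=[3,4)
i=4: i≥r, start 0; Z[4]=1 extend→box=[4,5)
i=5: i≥r, start 0; Z[5]=5 extend→box=[5,10)
i=6: min(r-i=4, Z[1]=0)=0; Z[6]=0
i=7: min(r-i=3, Z[2]=0)=0; Z[7]=0
i=8: min(r-i=2, Z[3]=1)=1; Z[8]=1
i=9: min(r-i=1, Z[4]=1)=1; Z[9]=2 extend→box=[9,11)
i=10: min(r-i=1, Z[1]=0)=0; Z[10]=0
i=11: i≥r, start 0; Z[11]=0
i=12: i≥r, start 0; Z[12]=2 extend→box=[12,14)
i=13: min(r-i=1, Z[1]=0)=0; Z[13]=0
i=14: i≥r, start 0; Z[14]=1 extend→box=[14,15)
i=15: i≥r, start 0; Z[15]=1 extend→box=[15,16)
i=16: i≥r, start 0; Z[16]=4 extend→box=[16,20)
i=17: min(r-i=3, Z[1]=0)=0; Z[17]=0
i=18: min(r-i=2, Z[2]=0)=0; Z[18]=0
i=19: min(r-i=1, Z[3]=1)=1; Z[19]=4 extend→box=[19,23)
i=20: min(r-i=3, Z[1]=0)=0; Z[20]=0
i=21: min(r-i=2, Z[2]=0)=0; Z[21]=0
i=22: min(r-i=1, Z[3]=1)=1; Z[22]=2 extend→box=[22,24)
i=23: min(r-i=1, Z[1]=0)=0; Z[23]=0
i=24: i≥r, start 0; Z[24]=0
i=25: i≥r, start 0; Z[25]=0
i=26: i≥r, start 0; Z[26]=0
i=27: i≥r, start 0; Z[27]=4 extend→box=[27,31)
i=28: min(r-i=3, Z[1]=0)=0; Z[28]=0
i=29: min(r-i=2, Z[2]=0)=0; Z[29]=0
i=30: min(r-i=1, Z[3]=1)=1; Z[30]=1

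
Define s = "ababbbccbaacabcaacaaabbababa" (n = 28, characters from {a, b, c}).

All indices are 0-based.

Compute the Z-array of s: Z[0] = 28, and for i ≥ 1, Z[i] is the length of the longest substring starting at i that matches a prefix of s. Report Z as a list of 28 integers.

[28, 0, 2, 0, 0, 0, 0, 0, 0, 1, 1, 0, 2, 0, 0, 1, 1, 0, 1, 1, 2, 0, 0, 4, 0, 3, 0, 1]

Z[0]=28
i=1: outside box; Z[1]=0
i=2: outside box; Z[2]=2 grow→box=[2,4)
i=3: min(r-i=1, Z[1]=0)=0; Z[3]=0
i=4: outside box; Z[4]=0
i=5: outside box; Z[5]=0
i=6: outside box; Z[6]=0
i=7: outside box; Z[7]=0
i=8: outside box; Z[8]=0
i=9: outside box; Z[9]=1 grow→box=[9,10)
i=10: outside box; Z[10]=1 grow→box=[10,11)
i=11: outside box; Z[11]=0
i=12: outside box; Z[12]=2 grow→box=[12,14)
i=13: min(r-i=1, Z[1]=0)=0; Z[13]=0
i=14: outside box; Z[14]=0
i=15: outside box; Z[15]=1 grow→box=[15,16)
i=16: outside box; Z[16]=1 grow→box=[16,17)
i=17: outside box; Z[17]=0
i=18: outside box; Z[18]=1 grow→box=[18,19)
i=19: outside box; Z[19]=1 grow→box=[19,20)
i=20: outside box; Z[20]=2 grow→box=[20,22)
i=21: min(r-i=1, Z[1]=0)=0; Z[21]=0
i=22: outside box; Z[22]=0
i=23: outside box; Z[23]=4 grow→box=[23,27)
i=24: min(r-i=3, Z[1]=0)=0; Z[24]=0
i=25: min(r-i=2, Z[2]=2)=2; Z[25]=3 grow→box=[25,28)
i=26: min(r-i=2, Z[1]=0)=0; Z[26]=0
i=27: min(r-i=1, Z[2]=2)=1; Z[27]=1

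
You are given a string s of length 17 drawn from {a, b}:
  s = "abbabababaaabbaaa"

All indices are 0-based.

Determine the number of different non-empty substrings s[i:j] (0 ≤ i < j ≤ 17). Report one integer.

110

rank→(start, suffix):
  0 → (16, 'a')
  1 → (15, 'aa')
  2 → (14, 'aaa')
  3 → (9, 'aaabbaaa')
  4 → (10, 'aabbaaa')
  5 → (7, 'abaaabbaaa')
  6 → (5, 'ababaaabbaaa')
  7 → (3, 'abababaaabbaaa')
  8 → (11, 'abbaaa')
  9 → (0, 'abbabababaaabbaaa')
  10 → (13, 'baaa')
  11 → (8, 'baaabbaaa')
  12 → (6, 'babaaabbaaa')
  13 → (4, 'bababaaabbaaa')
  14 → (2, 'babababaaabbaaa')
  15 → (12, 'bbaaa')
  16 → (1, 'bbabababaaabbaaa')

SA = [16, 15, 14, 9, 10, 7, 5, 3, 11, 0, 13, 8, 6, 4, 2, 12, 1]
[i] adj suffixes → lcp
  [1] 16/15 → 1 ('a')
  [2] 15/14 → 2 ('aa')
  [3] 14/9 → 3 ('aaa')
  [4] 9/10 → 2 ('aa')
  [5] 10/7 → 1 ('a')
  [6] 7/5 → 3 ('aba')
  [7] 5/3 → 5 ('ababa')
  [8] 3/11 → 2 ('ab')
  [9] 11/0 → 4 ('abba')
  [10] 0/13 → 0 ('')
  [11] 13/8 → 4 ('baaa')
  [12] 8/6 → 2 ('ba')
  [13] 6/4 → 4 ('baba')
  [14] 4/2 → 6 ('bababa')
  [15] 2/12 → 1 ('b')
  [16] 12/1 → 3 ('bba')

n(n+1)/2 = 17·18/2 = 153
Σ LCP = 0 + 1 + 2 + 3 + 2 + 1 + 3 + 5 + 2 + 4 + 0 + 4 + 2 + 4 + 6 + 1 + 3 = 43
distinct = 153 − 43 = 110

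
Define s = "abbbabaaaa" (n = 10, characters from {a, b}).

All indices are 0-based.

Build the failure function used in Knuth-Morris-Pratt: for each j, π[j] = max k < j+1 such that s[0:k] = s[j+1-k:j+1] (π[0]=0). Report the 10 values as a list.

[0, 0, 0, 0, 1, 2, 1, 1, 1, 1]

π[0] = 0
j=1 s[j]='b': π[1]=0 (border '')
j=2 s[j]='b': π[2]=0 (border '')
j=3 s[j]='b': π[3]=0 (border '')
j=4 s[j]='a': π[4]=1 (border 'a')
j=5 s[j]='b': π[5]=2 (border 'ab')
j=6 s[j]='a': k: 2→0; π[6]=1 (border 'a')
j=7 s[j]='a': k: 1→0; π[7]=1 (border 'a')
j=8 s[j]='a': k: 1→0; π[8]=1 (border 'a')
j=9 s[j]='a': k: 1→0; π[9]=1 (border 'a')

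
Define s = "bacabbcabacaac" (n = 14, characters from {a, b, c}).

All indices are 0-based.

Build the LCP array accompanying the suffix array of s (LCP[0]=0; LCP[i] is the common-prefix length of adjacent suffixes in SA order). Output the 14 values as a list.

[0, 1, 2, 1, 2, 3, 0, 4, 1, 1, 0, 1, 2, 3]

sorted suffixes:
  #0 SA[0]=11  'aac'
  #1 SA[1]=7  'abacaac'
  #2 SA[2]=3  'abbcabacaac'
  #3 SA[3]=12  'ac'
  #4 SA[4]=9  'acaac'
  #5 SA[5]=1  'acabbcabacaac'
  #6 SA[6]=8  'bacaac'
  #7 SA[7]=0  'bacabbcabacaac'
  #8 SA[8]=4  'bbcabacaac'
  #9 SA[9]=5  'bcabacaac'
  #10 SA[10]=13  'c'
  #11 SA[11]=10  'caac'
  #12 SA[12]=6  'cabacaac'
  #13 SA[13]=2  'cabbcabacaac'

SA = [11, 7, 3, 12, 9, 1, 8, 0, 4, 5, 13, 10, 6, 2]
i: (SA[i-1],SA[i]) lcp shared
  1: (11,7) 1 'a'
  2: (7,3) 2 'ab'
  3: (3,12) 1 'a'
  4: (12,9) 2 'ac'
  5: (9,1) 3 'aca'
  6: (1,8) 0 ''
  7: (8,0) 4 'baca'
  8: (0,4) 1 'b'
  9: (4,5) 1 'b'
  10: (5,13) 0 ''
  11: (13,10) 1 'c'
  12: (10,6) 2 'ca'
  13: (6,2) 3 'cab'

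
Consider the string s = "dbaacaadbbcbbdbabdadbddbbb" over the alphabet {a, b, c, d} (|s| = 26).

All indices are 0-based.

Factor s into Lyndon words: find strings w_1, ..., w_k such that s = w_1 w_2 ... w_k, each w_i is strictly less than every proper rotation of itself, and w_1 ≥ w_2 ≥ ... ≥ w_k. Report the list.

["d", "b", "aacaadbbcbbdbabdadbddbbb"]

emit factor 1: 'd' (i=0, period=1)
emit factor 2: 'b' (i=1, period=1)
emit factor 3: 'aacaadbbcbbdbabdadbddbbb' (i=2, period=24)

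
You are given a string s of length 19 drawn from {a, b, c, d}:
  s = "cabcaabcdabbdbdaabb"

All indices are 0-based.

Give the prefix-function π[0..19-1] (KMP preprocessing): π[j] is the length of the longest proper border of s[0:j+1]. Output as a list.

[0, 0, 0, 1, 2, 0, 0, 1, 0, 0, 0, 0, 0, 0, 0, 0, 0, 0, 0]

π[0] = 0
j=1 s[j]='a': π[1]=0 (border '')
j=2 s[j]='b': π[2]=0 (border '')
j=3 s[j]='c': π[3]=1 (border 'c')
j=4 s[j]='a': π[4]=2 (border 'ca')
j=5 s[j]='a': k: 2→0; π[5]=0 (border '')
j=6 s[j]='b': π[6]=0 (border '')
j=7 s[j]='c': π[7]=1 (border 'c')
j=8 s[j]='d': k: 1→0; π[8]=0 (border '')
j=9 s[j]='a': π[9]=0 (border '')
j=10 s[j]='b': π[10]=0 (border '')
j=11 s[j]='b': π[11]=0 (border '')
j=12 s[j]='d': π[12]=0 (border '')
j=13 s[j]='b': π[13]=0 (border '')
j=14 s[j]='d': π[14]=0 (border '')
j=15 s[j]='a': π[15]=0 (border '')
j=16 s[j]='a': π[16]=0 (border '')
j=17 s[j]='b': π[17]=0 (border '')
j=18 s[j]='b': π[18]=0 (border '')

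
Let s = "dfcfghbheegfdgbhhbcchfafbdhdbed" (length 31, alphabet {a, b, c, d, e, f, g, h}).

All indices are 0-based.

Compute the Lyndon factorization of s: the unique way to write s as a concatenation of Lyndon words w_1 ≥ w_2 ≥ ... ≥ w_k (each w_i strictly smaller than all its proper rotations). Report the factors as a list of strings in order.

["df", "cfgh", "bheegfdgbhh", "bcchf", "afbdhdbed"]

emit factor 1: 'df' (i=0, period=2)
emit factor 2: 'cfgh' (i=2, period=4)
emit factor 3: 'bheegfdgbhh' (i=6, period=11)
emit factor 4: 'bcchf' (i=17, period=5)
emit factor 5: 'afbdhdbed' (i=22, period=9)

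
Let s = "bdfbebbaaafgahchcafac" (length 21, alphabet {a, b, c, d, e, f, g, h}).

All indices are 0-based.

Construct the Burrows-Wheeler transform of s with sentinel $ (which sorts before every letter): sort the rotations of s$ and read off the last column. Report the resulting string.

cbafcagbe$fahhbbadafca

rank  rotation                last
    0  $bdfbebbaaafgahchcafac  c
    1  aaafgahchcafac$bdfbebb  b
    2  aafgahchcafac$bdfbebba  a
    3  ac$bdfbebbaaafgahchcaf  f
    4  afac$bdfbebbaaafgahchc  c
    5  afgahchcafac$bdfbebbaa  a
    6  ahchcafac$bdfbebbaaafg  g
    7  baaafgahchcafac$bdfbeb  b
    8  bbaaafgahchcafac$bdfbe  e
    9  bdfbebbaaafgahchcafac$  $
   10  bebbaaafgahchcafac$bdf  f
   11  c$bdfbebbaaafgahchcafa  a
   12  cafac$bdfbebbaaafgahch  h
   13  chcafac$bdfbebbaaafgah  h
   14  dfbebbaaafgahchcafac$b  b
   15  ebbaaafgahchcafac$bdfb  b
   16  fac$bdfbebbaaafgahchca  a
   17  fbebbaaafgahchcafac$bd  d
   18  fgahchcafac$bdfbebbaaa  a
   19  gahchcafac$bdfbebbaaaf  f
   20  hcafac$bdfbebbaaafgahc  c
   21  hchcafac$bdfbebbaaafga  a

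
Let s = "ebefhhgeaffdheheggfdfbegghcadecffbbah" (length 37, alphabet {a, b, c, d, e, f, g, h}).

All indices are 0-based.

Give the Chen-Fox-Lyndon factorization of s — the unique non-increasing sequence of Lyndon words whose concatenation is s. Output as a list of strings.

["e", "befhhge", "affdheheggfdfbegghc", "adecffbbah"]

emit factor 1: 'e' (i=0, period=1)
emit factor 2: 'befhhge' (i=1, period=7)
emit factor 3: 'affdheheggfdfbegghc' (i=8, period=19)
emit factor 4: 'adecffbbah' (i=27, period=10)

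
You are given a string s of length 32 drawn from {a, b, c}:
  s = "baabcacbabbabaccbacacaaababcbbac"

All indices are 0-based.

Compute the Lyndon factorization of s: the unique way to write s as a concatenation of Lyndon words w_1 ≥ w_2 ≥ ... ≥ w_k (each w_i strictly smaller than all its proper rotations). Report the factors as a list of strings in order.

emit factor 1: 'b' (i=0, period=1)
emit factor 2: 'aabcacbabbabaccbacac' (i=1, period=20)
emit factor 3: 'aaababcbbac' (i=21, period=11)

["b", "aabcacbabbabaccbacac", "aaababcbbac"]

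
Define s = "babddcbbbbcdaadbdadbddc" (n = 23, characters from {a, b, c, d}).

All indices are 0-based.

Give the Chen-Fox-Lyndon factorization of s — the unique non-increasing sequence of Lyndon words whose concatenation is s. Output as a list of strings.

["b", "abddcbbbbcd", "aadbdadbddc"]

emit factor 1: 'b' (i=0, period=1)
emit factor 2: 'abddcbbbbcd' (i=1, period=11)
emit factor 3: 'aadbdadbddc' (i=12, period=11)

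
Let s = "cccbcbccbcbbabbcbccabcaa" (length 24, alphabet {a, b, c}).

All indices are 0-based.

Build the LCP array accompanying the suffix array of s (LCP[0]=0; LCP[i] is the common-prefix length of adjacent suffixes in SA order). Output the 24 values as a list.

sorted suffixes:
  #0 SA[0]=23  'a'
  #1 SA[1]=22  'aa'
  #2 SA[2]=12  'abbcbccabcaa'
  #3 SA[3]=19  'abcaa'
  #4 SA[4]=11  'babbcbccabcaa'
  #5 SA[5]=10  'bbabbcbccabcaa'
  #6 SA[6]=13  'bbcbccabcaa'
  #7 SA[7]=20  'bcaa'
  #8 SA[8]=8  'bcbbabbcbccabcaa'
  #9 SA[9]=14  'bcbccabcaa'
  #10 SA[10]=3  'bcbccbcbbabbcbccabcaa'
  #11 SA[11]=16  'bccabcaa'
  #12 SA[12]=5  'bccbcbbabbcbccabcaa'
  #13 SA[13]=21  'caa'
  #14 SA[14]=18  'cabcaa'
  #15 SA[15]=9  'cbbabbcbccabcaa'
  #16 SA[16]=7  'cbcbbabbcbccabcaa'
  #17 SA[17]=2  'cbcbccbcbbabbcbccabcaa'
  #18 SA[18]=15  'cbccabcaa'
  #19 SA[19]=4  'cbccbcbbabbcbccabcaa'
  #20 SA[20]=17  'ccabcaa'
  #21 SA[21]=6  'ccbcbbabbcbccabcaa'
  #22 SA[22]=1  'ccbcbccbcbbabbcbccabcaa'
  #23 SA[23]=0  'cccbcbccbcbbabbcbccabcaa'

SA = [23, 22, 12, 19, 11, 10, 13, 20, 8, 14, 3, 16, 5, 21, 18, 9, 7, 2, 15, 4, 17, 6, 1, 0]
[i] adj suffixes → lcp
  [1] 23/22 → 1 ('a')
  [2] 22/12 → 1 ('a')
  [3] 12/19 → 2 ('ab')
  [4] 19/11 → 0 ('')
  [5] 11/10 → 1 ('b')
  [6] 10/13 → 2 ('bb')
  [7] 13/20 → 1 ('b')
  [8] 20/8 → 2 ('bc')
  [9] 8/14 → 3 ('bcb')
  [10] 14/3 → 5 ('bcbcc')
  [11] 3/16 → 2 ('bc')
  [12] 16/5 → 3 ('bcc')
  [13] 5/21 → 0 ('')
  [14] 21/18 → 2 ('ca')
  [15] 18/9 → 1 ('c')
  [16] 9/7 → 2 ('cb')
  [17] 7/2 → 4 ('cbcb')
  [18] 2/15 → 3 ('cbc')
  [19] 15/4 → 4 ('cbcc')
  [20] 4/17 → 1 ('c')
  [21] 17/6 → 2 ('cc')
  [22] 6/1 → 5 ('ccbcb')
  [23] 1/0 → 2 ('cc')

[0, 1, 1, 2, 0, 1, 2, 1, 2, 3, 5, 2, 3, 0, 2, 1, 2, 4, 3, 4, 1, 2, 5, 2]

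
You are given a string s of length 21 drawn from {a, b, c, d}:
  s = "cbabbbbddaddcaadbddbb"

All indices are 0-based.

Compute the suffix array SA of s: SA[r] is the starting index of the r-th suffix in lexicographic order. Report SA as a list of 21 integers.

rank→(start, suffix):
  0 → (13, 'aadbddbb')
  1 → (2, 'abbbbddaddcaadbddbb')
  2 → (14, 'adbddbb')
  3 → (9, 'addcaadbddbb')
  4 → (20, 'b')
  5 → (1, 'babbbbddaddcaadbddbb')
  6 → (19, 'bb')
  7 → (3, 'bbbbddaddcaadbddbb')
  8 → (4, 'bbbddaddcaadbddbb')
  9 → (5, 'bbddaddcaadbddbb')
  10 → (6, 'bddaddcaadbddbb')
  11 → (16, 'bddbb')
  12 → (12, 'caadbddbb')
  13 → (0, 'cbabbbbddaddcaadbddbb')
  14 → (8, 'daddcaadbddbb')
  15 → (18, 'dbb')
  16 → (15, 'dbddbb')
  17 → (11, 'dcaadbddbb')
  18 → (7, 'ddaddcaadbddbb')
  19 → (17, 'ddbb')
  20 → (10, 'ddcaadbddbb')

[13, 2, 14, 9, 20, 1, 19, 3, 4, 5, 6, 16, 12, 0, 8, 18, 15, 11, 7, 17, 10]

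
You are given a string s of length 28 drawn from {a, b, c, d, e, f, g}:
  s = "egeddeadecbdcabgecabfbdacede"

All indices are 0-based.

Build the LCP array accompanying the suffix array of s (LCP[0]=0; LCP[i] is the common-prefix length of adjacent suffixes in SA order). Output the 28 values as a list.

[0, 2, 1, 1, 0, 2, 1, 1, 0, 3, 1, 1, 0, 1, 1, 1, 2, 2, 0, 1, 1, 2, 1, 2, 1, 0, 0, 2]

rank→(start, suffix):
  0 → (18, 'abfbdacede')
  1 → (13, 'abgecabfbdacede')
  2 → (23, 'acede')
  3 → (6, 'adecbdcabgecabfbdacede')
  4 → (21, 'bdacede')
  5 → (10, 'bdcabgecabfbdacede')
  6 → (19, 'bfbdacede')
  7 → (14, 'bgecabfbdacede')
  8 → (17, 'cabfbdacede')
  9 → (12, 'cabgecabfbdacede')
  10 → (9, 'cbdcabgecabfbdacede')
  11 → (24, 'cede')
  12 → (22, 'dacede')
  13 → (11, 'dcabgecabfbdacede')
  14 → (3, 'ddeadecbdcabgecabfbdacede')
  15 → (26, 'de')
  16 → (4, 'deadecbdcabgecabfbdacede')
  17 → (7, 'decbdcabgecabfbdacede')
  18 → (27, 'e')
  19 → (5, 'eadecbdcabgecabfbdacede')
  20 → (16, 'ecabfbdacede')
  21 → (8, 'ecbdcabgecabfbdacede')
  22 → (2, 'eddeadecbdcabgecabfbdacede')
  23 → (25, 'ede')
  24 → (0, 'egeddeadecbdcabgecabfbdacede')
  25 → (20, 'fbdacede')
  26 → (15, 'gecabfbdacede')
  27 → (1, 'geddeadecbdcabgecabfbdacede')

SA = [18, 13, 23, 6, 21, 10, 19, 14, 17, 12, 9, 24, 22, 11, 3, 26, 4, 7, 27, 5, 16, 8, 2, 25, 0, 20, 15, 1]
i: (SA[i-1],SA[i]) lcp shared
  1: (18,13) 2 'ab'
  2: (13,23) 1 'a'
  3: (23,6) 1 'a'
  4: (6,21) 0 ''
  5: (21,10) 2 'bd'
  6: (10,19) 1 'b'
  7: (19,14) 1 'b'
  8: (14,17) 0 ''
  9: (17,12) 3 'cab'
  10: (12,9) 1 'c'
  11: (9,24) 1 'c'
  12: (24,22) 0 ''
  13: (22,11) 1 'd'
  14: (11,3) 1 'd'
  15: (3,26) 1 'd'
  16: (26,4) 2 'de'
  17: (4,7) 2 'de'
  18: (7,27) 0 ''
  19: (27,5) 1 'e'
  20: (5,16) 1 'e'
  21: (16,8) 2 'ec'
  22: (8,2) 1 'e'
  23: (2,25) 2 'ed'
  24: (25,0) 1 'e'
  25: (0,20) 0 ''
  26: (20,15) 0 ''
  27: (15,1) 2 'ge'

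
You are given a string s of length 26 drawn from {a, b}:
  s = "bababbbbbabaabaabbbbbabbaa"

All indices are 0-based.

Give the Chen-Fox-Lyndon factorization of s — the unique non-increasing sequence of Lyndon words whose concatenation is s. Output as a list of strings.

emit factor 1: 'b' (i=0, period=1)
emit factor 2: 'ababbbbb' (i=1, period=8)
emit factor 3: 'ab' (i=9, period=2)
emit factor 4: 'aabaabbbbbabb' (i=11, period=13)
emit factor 5: 'a' (i=24, period=1)
emit factor 6: 'a' (i=25, period=1)

["b", "ababbbbb", "ab", "aabaabbbbbabb", "a", "a"]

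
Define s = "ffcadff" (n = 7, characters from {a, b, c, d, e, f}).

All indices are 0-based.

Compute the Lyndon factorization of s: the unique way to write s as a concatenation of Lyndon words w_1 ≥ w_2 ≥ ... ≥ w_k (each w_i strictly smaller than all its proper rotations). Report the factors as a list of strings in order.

emit factor 1: 'f' (i=0, period=1)
emit factor 2: 'f' (i=1, period=1)
emit factor 3: 'c' (i=2, period=1)
emit factor 4: 'adff' (i=3, period=4)

["f", "f", "c", "adff"]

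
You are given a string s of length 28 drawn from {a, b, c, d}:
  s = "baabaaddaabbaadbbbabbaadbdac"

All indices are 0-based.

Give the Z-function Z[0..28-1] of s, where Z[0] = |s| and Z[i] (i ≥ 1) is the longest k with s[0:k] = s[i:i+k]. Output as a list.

[28, 0, 0, 3, 0, 0, 0, 0, 0, 0, 1, 3, 0, 0, 0, 1, 1, 2, 0, 1, 3, 0, 0, 0, 1, 0, 0, 0]

Z[0]=28
i=1: i≥r, start 0; Z[1]=0
i=2: i≥r, start 0; Z[2]=0
i=3: i≥r, start 0; Z[3]=3 grow→box=[3,6)
i=4: min(r-i=2, Z[1]=0)=0; Z[4]=0
i=5: min(r-i=1, Z[2]=0)=0; Z[5]=0
i=6: i≥r, start 0; Z[6]=0
i=7: i≥r, start 0; Z[7]=0
i=8: i≥r, start 0; Z[8]=0
i=9: i≥r, start 0; Z[9]=0
i=10: i≥r, start 0; Z[10]=1 grow→box=[10,11)
i=11: i≥r, start 0; Z[11]=3 grow→box=[11,14)
i=12: min(r-i=2, Z[1]=0)=0; Z[12]=0
i=13: min(r-i=1, Z[2]=0)=0; Z[13]=0
i=14: i≥r, start 0; Z[14]=0
i=15: i≥r, start 0; Z[15]=1 grow→box=[15,16)
i=16: i≥r, start 0; Z[16]=1 grow→box=[16,17)
i=17: i≥r, start 0; Z[17]=2 grow→box=[17,19)
i=18: min(r-i=1, Z[1]=0)=0; Z[18]=0
i=19: i≥r, start 0; Z[19]=1 grow→box=[19,20)
i=20: i≥r, start 0; Z[20]=3 grow→box=[20,23)
i=21: min(r-i=2, Z[1]=0)=0; Z[21]=0
i=22: min(r-i=1, Z[2]=0)=0; Z[22]=0
i=23: i≥r, start 0; Z[23]=0
i=24: i≥r, start 0; Z[24]=1 grow→box=[24,25)
i=25: i≥r, start 0; Z[25]=0
i=26: i≥r, start 0; Z[26]=0
i=27: i≥r, start 0; Z[27]=0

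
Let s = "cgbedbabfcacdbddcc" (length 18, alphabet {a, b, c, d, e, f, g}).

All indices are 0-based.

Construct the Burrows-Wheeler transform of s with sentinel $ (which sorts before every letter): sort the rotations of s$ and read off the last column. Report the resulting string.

cbcddgacfda$ecdbbbc

rank  rotation             last
    0  $cgbedbabfcacdbddcc  c
    1  abfcacdbddcc$cgbedb  b
    2  acdbddcc$cgbedbabfc  c
    3  babfcacdbddcc$cgbed  d
    4  bddcc$cgbedbabfcacd  d
    5  bedbabfcacdbddcc$cg  g
    6  bfcacdbddcc$cgbedba  a
    7  c$cgbedbabfcacdbddc  c
    8  cacdbddcc$cgbedbabf  f
    9  cc$cgbedbabfcacdbdd  d
   10  cdbddcc$cgbedbabfca  a
   11  cgbedbabfcacdbddcc$  $
   12  dbabfcacdbddcc$cgbe  e
   13  dbddcc$cgbedbabfcac  c
   14  dcc$cgbedbabfcacdbd  d
   15  ddcc$cgbedbabfcacdb  b
   16  edbabfcacdbddcc$cgb  b
   17  fcacdbddcc$cgbedbab  b
   18  gbedbabfcacdbddcc$c  c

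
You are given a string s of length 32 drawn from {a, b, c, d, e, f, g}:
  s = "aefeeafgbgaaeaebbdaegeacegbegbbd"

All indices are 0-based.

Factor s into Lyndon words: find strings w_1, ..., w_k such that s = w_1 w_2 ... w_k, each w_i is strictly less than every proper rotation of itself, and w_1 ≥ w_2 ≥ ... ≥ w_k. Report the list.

emit factor 1: 'aefeeafgbg' (i=0, period=10)
emit factor 2: 'aaeaebbdaegeacegbegbbd' (i=10, period=22)

["aefeeafgbg", "aaeaebbdaegeacegbegbbd"]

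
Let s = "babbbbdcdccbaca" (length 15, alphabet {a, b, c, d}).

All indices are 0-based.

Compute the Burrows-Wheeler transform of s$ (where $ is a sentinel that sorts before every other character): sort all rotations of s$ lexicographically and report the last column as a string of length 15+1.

rank  rotation          last
    0  $babbbbdcdccbaca  a
    1  a$babbbbdcdccbac  c
    2  abbbbdcdccbaca$b  b
    3  aca$babbbbdcdccb  b
    4  babbbbdcdccbaca$  $
    5  baca$babbbbdcdcc  c
    6  bbbbdcdccbaca$ba  a
    7  bbbdcdccbaca$bab  b
    8  bbdcdccbaca$babb  b
    9  bdcdccbaca$babbb  b
   10  ca$babbbbdcdccba  a
   11  cbaca$babbbbdcdc  c
   12  ccbaca$babbbbdcd  d
   13  cdccbaca$babbbbd  d
   14  dccbaca$babbbbdc  c
   15  dcdccbaca$babbbb  b

acbb$cabbbacddcb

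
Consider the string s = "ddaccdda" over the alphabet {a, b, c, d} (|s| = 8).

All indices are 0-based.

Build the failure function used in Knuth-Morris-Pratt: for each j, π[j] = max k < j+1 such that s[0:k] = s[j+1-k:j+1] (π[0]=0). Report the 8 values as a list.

π[0] = 0
j=1 s[j]='d': π[1]=1 (border 'd')
j=2 s[j]='a': k: 1→0; π[2]=0 (border '')
j=3 s[j]='c': π[3]=0 (border '')
j=4 s[j]='c': π[4]=0 (border '')
j=5 s[j]='d': π[5]=1 (border 'd')
j=6 s[j]='d': π[6]=2 (border 'dd')
j=7 s[j]='a': π[7]=3 (border 'dda')

[0, 1, 0, 0, 0, 1, 2, 3]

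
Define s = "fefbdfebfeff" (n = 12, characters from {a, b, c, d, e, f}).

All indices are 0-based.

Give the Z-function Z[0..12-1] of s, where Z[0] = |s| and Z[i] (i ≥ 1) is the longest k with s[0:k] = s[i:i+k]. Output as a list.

Z[0]=12
i=1: i≥r, start 0; Z[1]=0
i=2: i≥r, start 0; Z[2]=1 grow→box=[2,3)
i=3: i≥r, start 0; Z[3]=0
i=4: i≥r, start 0; Z[4]=0
i=5: i≥r, start 0; Z[5]=2 grow→box=[5,7)
i=6: min(r-i=1, Z[1]=0)=0; Z[6]=0
i=7: i≥r, start 0; Z[7]=0
i=8: i≥r, start 0; Z[8]=3 grow→box=[8,11)
i=9: min(r-i=2, Z[1]=0)=0; Z[9]=0
i=10: min(r-i=1, Z[2]=1)=1; Z[10]=1
i=11: i≥r, start 0; Z[11]=1 grow→box=[11,12)

[12, 0, 1, 0, 0, 2, 0, 0, 3, 0, 1, 1]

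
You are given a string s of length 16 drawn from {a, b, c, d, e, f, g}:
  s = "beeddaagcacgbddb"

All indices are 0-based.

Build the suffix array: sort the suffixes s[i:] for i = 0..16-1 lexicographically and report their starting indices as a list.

[5, 9, 6, 15, 12, 0, 8, 10, 4, 14, 3, 13, 2, 1, 11, 7]

rank | idx | suffix
   0 |   5 | aagcacgbddb
   1 |   9 | acgbddb
   2 |   6 | agcacgbddb
   3 |  15 | b
   4 |  12 | bddb
   5 |   0 | beeddaagcacgbddb
   6 |   8 | cacgbddb
   7 |  10 | cgbddb
   8 |   4 | daagcacgbddb
   9 |  14 | db
  10 |   3 | ddaagcacgbddb
  11 |  13 | ddb
  12 |   2 | eddaagcacgbddb
  13 |   1 | eeddaagcacgbddb
  14 |  11 | gbddb
  15 |   7 | gcacgbddb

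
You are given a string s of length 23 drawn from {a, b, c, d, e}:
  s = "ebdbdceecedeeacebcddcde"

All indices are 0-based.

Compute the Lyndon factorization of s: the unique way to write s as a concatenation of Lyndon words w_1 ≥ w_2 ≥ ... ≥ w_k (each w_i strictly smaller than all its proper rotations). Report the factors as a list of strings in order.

["e", "bdbdceecedee", "acebcddcde"]

emit factor 1: 'e' (i=0, period=1)
emit factor 2: 'bdbdceecedee' (i=1, period=12)
emit factor 3: 'acebcddcde' (i=13, period=10)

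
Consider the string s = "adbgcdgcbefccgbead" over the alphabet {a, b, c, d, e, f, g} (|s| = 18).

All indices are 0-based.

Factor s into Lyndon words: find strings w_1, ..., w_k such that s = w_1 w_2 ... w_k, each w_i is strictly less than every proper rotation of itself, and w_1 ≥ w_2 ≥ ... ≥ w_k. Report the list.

emit factor 1: 'adbgcdgcbefccgbe' (i=0, period=16)
emit factor 2: 'ad' (i=16, period=2)

["adbgcdgcbefccgbe", "ad"]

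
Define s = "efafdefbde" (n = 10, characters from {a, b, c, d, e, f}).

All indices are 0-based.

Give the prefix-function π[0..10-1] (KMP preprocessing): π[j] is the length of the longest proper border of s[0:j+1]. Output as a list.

π[0] = 0
j=1 s[j]='f': π[1]=0 (border '')
j=2 s[j]='a': π[2]=0 (border '')
j=3 s[j]='f': π[3]=0 (border '')
j=4 s[j]='d': π[4]=0 (border '')
j=5 s[j]='e': π[5]=1 (border 'e')
j=6 s[j]='f': π[6]=2 (border 'ef')
j=7 s[j]='b': k: 2→0; π[7]=0 (border '')
j=8 s[j]='d': π[8]=0 (border '')
j=9 s[j]='e': π[9]=1 (border 'e')

[0, 0, 0, 0, 0, 1, 2, 0, 0, 1]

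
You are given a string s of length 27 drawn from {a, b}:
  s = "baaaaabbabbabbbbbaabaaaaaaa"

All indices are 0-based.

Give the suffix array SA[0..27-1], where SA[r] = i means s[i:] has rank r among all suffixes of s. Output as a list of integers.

rank | idx | suffix
   0 |  26 | a
   1 |  25 | aa
   2 |  24 | aaa
   3 |  23 | aaaa
   4 |  22 | aaaaa
   5 |  21 | aaaaaa
   6 |  20 | aaaaaaa
   7 |   1 | aaaaabbabbabbbbbaabaaaaaaa
   8 |   2 | aaaabbabbabbbbbaabaaaaaaa
   9 |   3 | aaabbabbabbbbbaabaaaaaaa
  10 |  17 | aabaaaaaaa
  11 |   4 | aabbabbabbbbbaabaaaaaaa
  12 |  18 | abaaaaaaa
  13 |   5 | abbabbabbbbbaabaaaaaaa
  14 |   8 | abbabbbbbaabaaaaaaa
  15 |  11 | abbbbbaabaaaaaaa
  16 |  19 | baaaaaaa
  17 |   0 | baaaaabbabbabbbbbaabaaaaaaa
  18 |  16 | baabaaaaaaa
  19 |   7 | babbabbbbbaabaaaaaaa
  20 |  10 | babbbbbaabaaaaaaa
  21 |  15 | bbaabaaaaaaa
  22 |   6 | bbabbabbbbbaabaaaaaaa
  23 |   9 | bbabbbbbaabaaaaaaa
  24 |  14 | bbbaabaaaaaaa
  25 |  13 | bbbbaabaaaaaaa
  26 |  12 | bbbbbaabaaaaaaa

[26, 25, 24, 23, 22, 21, 20, 1, 2, 3, 17, 4, 18, 5, 8, 11, 19, 0, 16, 7, 10, 15, 6, 9, 14, 13, 12]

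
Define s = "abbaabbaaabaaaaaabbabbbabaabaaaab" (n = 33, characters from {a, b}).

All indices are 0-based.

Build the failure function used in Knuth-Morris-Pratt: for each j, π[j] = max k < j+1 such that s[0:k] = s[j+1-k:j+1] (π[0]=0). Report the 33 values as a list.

π[0] = 0
j=1 s[j]='b': π[1]=0 (border '')
j=2 s[j]='b': π[2]=0 (border '')
j=3 s[j]='a': π[3]=1 (border 'a')
j=4 s[j]='a': k: 1→0; π[4]=1 (border 'a')
j=5 s[j]='b': π[5]=2 (border 'ab')
j=6 s[j]='b': π[6]=3 (border 'abb')
j=7 s[j]='a': π[7]=4 (border 'abba')
j=8 s[j]='a': π[8]=5 (border 'abbaa')
j=9 s[j]='a': k: 5→1→0; π[9]=1 (border 'a')
j=10 s[j]='b': π[10]=2 (border 'ab')
j=11 s[j]='a': k: 2→0; π[11]=1 (border 'a')
j=12 s[j]='a': k: 1→0; π[12]=1 (border 'a')
j=13 s[j]='a': k: 1→0; π[13]=1 (border 'a')
j=14 s[j]='a': k: 1→0; π[14]=1 (border 'a')
j=15 s[j]='a': k: 1→0; π[15]=1 (border 'a')
j=16 s[j]='a': k: 1→0; π[16]=1 (border 'a')
j=17 s[j]='b': π[17]=2 (border 'ab')
j=18 s[j]='b': π[18]=3 (border 'abb')
j=19 s[j]='a': π[19]=4 (border 'abba')
j=20 s[j]='b': k: 4→1; π[20]=2 (border 'ab')
j=21 s[j]='b': π[21]=3 (border 'abb')
j=22 s[j]='b': k: 3→0; π[22]=0 (border '')
j=23 s[j]='a': π[23]=1 (border 'a')
j=24 s[j]='b': π[24]=2 (border 'ab')
j=25 s[j]='a': k: 2→0; π[25]=1 (border 'a')
j=26 s[j]='a': k: 1→0; π[26]=1 (border 'a')
j=27 s[j]='b': π[27]=2 (border 'ab')
j=28 s[j]='a': k: 2→0; π[28]=1 (border 'a')
j=29 s[j]='a': k: 1→0; π[29]=1 (border 'a')
j=30 s[j]='a': k: 1→0; π[30]=1 (border 'a')
j=31 s[j]='a': k: 1→0; π[31]=1 (border 'a')
j=32 s[j]='b': π[32]=2 (border 'ab')

[0, 0, 0, 1, 1, 2, 3, 4, 5, 1, 2, 1, 1, 1, 1, 1, 1, 2, 3, 4, 2, 3, 0, 1, 2, 1, 1, 2, 1, 1, 1, 1, 2]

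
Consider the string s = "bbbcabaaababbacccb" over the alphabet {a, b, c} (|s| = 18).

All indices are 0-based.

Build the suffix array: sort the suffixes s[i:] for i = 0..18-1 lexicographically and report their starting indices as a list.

rank | idx | suffix
   0 |   6 | aaababbacccb
   1 |   7 | aababbacccb
   2 |   4 | abaaababbacccb
   3 |   8 | ababbacccb
   4 |  10 | abbacccb
   5 |  13 | acccb
   6 |  17 | b
   7 |   5 | baaababbacccb
   8 |   9 | babbacccb
   9 |  12 | bacccb
  10 |  11 | bbacccb
  11 |   0 | bbbcabaaababbacccb
  12 |   1 | bbcabaaababbacccb
  13 |   2 | bcabaaababbacccb
  14 |   3 | cabaaababbacccb
  15 |  16 | cb
  16 |  15 | ccb
  17 |  14 | cccb

[6, 7, 4, 8, 10, 13, 17, 5, 9, 12, 11, 0, 1, 2, 3, 16, 15, 14]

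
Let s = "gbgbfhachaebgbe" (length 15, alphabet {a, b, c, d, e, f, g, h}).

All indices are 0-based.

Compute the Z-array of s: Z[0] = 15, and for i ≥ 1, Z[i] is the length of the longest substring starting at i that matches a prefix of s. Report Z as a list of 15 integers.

[15, 0, 2, 0, 0, 0, 0, 0, 0, 0, 0, 0, 2, 0, 0]

Z[0]=15
i=1: fresh scan; Z[1]=0
i=2: fresh scan; Z[2]=2 grow→box=[2,4)
i=3: min(r-i=1, Z[1]=0)=0; Z[3]=0
i=4: fresh scan; Z[4]=0
i=5: fresh scan; Z[5]=0
i=6: fresh scan; Z[6]=0
i=7: fresh scan; Z[7]=0
i=8: fresh scan; Z[8]=0
i=9: fresh scan; Z[9]=0
i=10: fresh scan; Z[10]=0
i=11: fresh scan; Z[11]=0
i=12: fresh scan; Z[12]=2 grow→box=[12,14)
i=13: min(r-i=1, Z[1]=0)=0; Z[13]=0
i=14: fresh scan; Z[14]=0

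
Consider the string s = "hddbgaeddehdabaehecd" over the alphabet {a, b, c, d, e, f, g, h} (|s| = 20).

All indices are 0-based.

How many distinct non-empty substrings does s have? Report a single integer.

rank | idx | suffix
   0 |  12 | abaehecd
   1 |   5 | aeddehdabaehecd
   2 |  14 | aehecd
   3 |  13 | baehecd
   4 |   3 | bgaeddehdabaehecd
   5 |  18 | cd
   6 |  19 | d
   7 |  11 | dabaehecd
   8 |   2 | dbgaeddehdabaehecd
   9 |   1 | ddbgaeddehdabaehecd
  10 |   7 | ddehdabaehecd
  11 |   8 | dehdabaehecd
  12 |  17 | ecd
  13 |   6 | eddehdabaehecd
  14 |   9 | ehdabaehecd
  15 |  15 | ehecd
  16 |   4 | gaeddehdabaehecd
  17 |  10 | hdabaehecd
  18 |   0 | hddbgaeddehdabaehecd
  19 |  16 | hecd

SA = [12, 5, 14, 13, 3, 18, 19, 11, 2, 1, 7, 8, 17, 6, 9, 15, 4, 10, 0, 16]
i: (SA[i-1],SA[i]) lcp shared
  1: (12,5) 1 'a'
  2: (5,14) 2 'ae'
  3: (14,13) 0 ''
  4: (13,3) 1 'b'
  5: (3,18) 0 ''
  6: (18,19) 0 ''
  7: (19,11) 1 'd'
  8: (11,2) 1 'd'
  9: (2,1) 1 'd'
  10: (1,7) 2 'dd'
  11: (7,8) 1 'd'
  12: (8,17) 0 ''
  13: (17,6) 1 'e'
  14: (6,9) 1 'e'
  15: (9,15) 2 'eh'
  16: (15,4) 0 ''
  17: (4,10) 0 ''
  18: (10,0) 2 'hd'
  19: (0,16) 1 'h'

n(n+1)/2 = 20·21/2 = 210
Σ LCP = 0 + 1 + 2 + 0 + 1 + 0 + 0 + 1 + 1 + 1 + 2 + 1 + 0 + 1 + 1 + 2 + 0 + 0 + 2 + 1 = 17
distinct = 210 − 17 = 193

193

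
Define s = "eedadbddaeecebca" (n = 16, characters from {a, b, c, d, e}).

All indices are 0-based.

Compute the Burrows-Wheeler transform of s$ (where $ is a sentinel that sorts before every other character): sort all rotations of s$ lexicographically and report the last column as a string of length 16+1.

rank  rotation           last
    0  $eedadbddaeecebca  a
    1  a$eedadbddaeecebc  c
    2  adbddaeecebca$eed  d
    3  aeecebca$eedadbdd  d
    4  bca$eedadbddaeece  e
    5  bddaeecebca$eedad  d
    6  ca$eedadbddaeeceb  b
    7  cebca$eedadbddaee  e
    8  dadbddaeecebca$ee  e
    9  daeecebca$eedadbd  d
   10  dbddaeecebca$eeda  a
   11  ddaeecebca$eedadb  b
   12  ebca$eedadbddaeec  c
   13  ecebca$eedadbddae  e
   14  edadbddaeecebca$e  e
   15  eecebca$eedadbdda  a
   16  eedadbddaeecebca$  $

acddedbeedabceea$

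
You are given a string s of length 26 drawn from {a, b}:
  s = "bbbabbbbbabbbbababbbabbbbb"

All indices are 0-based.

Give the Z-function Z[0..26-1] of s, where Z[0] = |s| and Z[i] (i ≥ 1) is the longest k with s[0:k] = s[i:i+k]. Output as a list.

[26, 2, 1, 0, 3, 3, 8, 2, 1, 0, 3, 5, 2, 1, 0, 1, 0, 9, 2, 1, 0, 3, 3, 3, 2, 1]

Z[0]=26
i=1: i≥r, start 0; Z[1]=2 grow→box=[1,3)
i=2: min(r-i=1, Z[1]=2)=1; Z[2]=1
i=3: i≥r, start 0; Z[3]=0
i=4: i≥r, start 0; Z[4]=3 grow→box=[4,7)
i=5: min(r-i=2, Z[1]=2)=2; Z[5]=3 grow→box=[5,8)
i=6: min(r-i=2, Z[1]=2)=2; Z[6]=8 grow→box=[6,14)
i=7: min(r-i=7, Z[1]=2)=2; Z[7]=2
i=8: min(r-i=6, Z[2]=1)=1; Z[8]=1
i=9: min(r-i=5, Z[3]=0)=0; Z[9]=0
i=10: min(r-i=4, Z[4]=3)=3; Z[10]=3
i=11: min(r-i=3, Z[5]=3)=3; Z[11]=5 grow→box=[11,16)
i=12: min(r-i=4, Z[1]=2)=2; Z[12]=2
i=13: min(r-i=3, Z[2]=1)=1; Z[13]=1
i=14: min(r-i=2, Z[3]=0)=0; Z[14]=0
i=15: min(r-i=1, Z[4]=3)=1; Z[15]=1
i=16: i≥r, start 0; Z[16]=0
i=17: i≥r, start 0; Z[17]=9 grow→box=[17,26)
i=18: min(r-i=8, Z[1]=2)=2; Z[18]=2
i=19: min(r-i=7, Z[2]=1)=1; Z[19]=1
i=20: min(r-i=6, Z[3]=0)=0; Z[20]=0
i=21: min(r-i=5, Z[4]=3)=3; Z[21]=3
i=22: min(r-i=4, Z[5]=3)=3; Z[22]=3
i=23: min(r-i=3, Z[6]=8)=3; Z[23]=3
i=24: min(r-i=2, Z[7]=2)=2; Z[24]=2
i=25: min(r-i=1, Z[8]=1)=1; Z[25]=1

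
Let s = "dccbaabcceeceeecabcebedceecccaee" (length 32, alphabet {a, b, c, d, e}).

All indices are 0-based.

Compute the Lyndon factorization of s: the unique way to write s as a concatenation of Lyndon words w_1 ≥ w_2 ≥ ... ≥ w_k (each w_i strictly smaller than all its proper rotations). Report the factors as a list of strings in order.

["d", "c", "c", "b", "aabcceeceeecabcebedceecccaee"]

emit factor 1: 'd' (i=0, period=1)
emit factor 2: 'c' (i=1, period=1)
emit factor 3: 'c' (i=2, period=1)
emit factor 4: 'b' (i=3, period=1)
emit factor 5: 'aabcceeceeecabcebedceecccaee' (i=4, period=28)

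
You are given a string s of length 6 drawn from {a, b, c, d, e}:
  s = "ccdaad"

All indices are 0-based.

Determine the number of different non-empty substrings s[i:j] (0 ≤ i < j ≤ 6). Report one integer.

sorted suffixes:
  #0 SA[0]=3  'aad'
  #1 SA[1]=4  'ad'
  #2 SA[2]=0  'ccdaad'
  #3 SA[3]=1  'cdaad'
  #4 SA[4]=5  'd'
  #5 SA[5]=2  'daad'

SA = [3, 4, 0, 1, 5, 2]
i: (SA[i-1],SA[i]) lcp shared
  1: (3,4) 1 'a'
  2: (4,0) 0 ''
  3: (0,1) 1 'c'
  4: (1,5) 0 ''
  5: (5,2) 1 'd'

n(n+1)/2 = 6·7/2 = 21
Σ LCP = 0 + 1 + 0 + 1 + 0 + 1 = 3
distinct = 21 − 3 = 18

18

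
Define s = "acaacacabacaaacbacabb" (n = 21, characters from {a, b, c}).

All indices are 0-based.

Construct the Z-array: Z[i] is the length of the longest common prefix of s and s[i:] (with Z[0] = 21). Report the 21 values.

Z[0]=21
i=1: i≥r, start 0; Z[1]=0
i=2: i≥r, start 0; Z[2]=1 scan→box=[2,3)
i=3: i≥r, start 0; Z[3]=3 scan→box=[3,6)
i=4: min(r-i=2, Z[1]=0)=0; Z[4]=0
i=5: min(r-i=1, Z[2]=1)=1; Z[5]=3 scan→box=[5,8)
i=6: min(r-i=2, Z[1]=0)=0; Z[6]=0
i=7: min(r-i=1, Z[2]=1)=1; Z[7]=1
i=8: i≥r, start 0; Z[8]=0
i=9: i≥r, start 0; Z[9]=4 scan→box=[9,13)
i=10: min(r-i=3, Z[1]=0)=0; Z[10]=0
i=11: min(r-i=2, Z[2]=1)=1; Z[11]=1
i=12: min(r-i=1, Z[3]=3)=1; Z[12]=1
i=13: i≥r, start 0; Z[13]=2 scan→box=[13,15)
i=14: min(r-i=1, Z[1]=0)=0; Z[14]=0
i=15: i≥r, start 0; Z[15]=0
i=16: i≥r, start 0; Z[16]=3 scan→box=[16,19)
i=17: min(r-i=2, Z[1]=0)=0; Z[17]=0
i=18: min(r-i=1, Z[2]=1)=1; Z[18]=1
i=19: i≥r, start 0; Z[19]=0
i=20: i≥r, start 0; Z[20]=0

[21, 0, 1, 3, 0, 3, 0, 1, 0, 4, 0, 1, 1, 2, 0, 0, 3, 0, 1, 0, 0]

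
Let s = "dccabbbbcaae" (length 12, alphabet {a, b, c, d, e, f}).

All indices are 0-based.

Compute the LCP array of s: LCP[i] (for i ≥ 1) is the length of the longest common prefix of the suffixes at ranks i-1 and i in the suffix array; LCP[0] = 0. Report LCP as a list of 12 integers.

rank | idx | suffix
   0 |   9 | aae
   1 |   3 | abbbbcaae
   2 |  10 | ae
   3 |   4 | bbbbcaae
   4 |   5 | bbbcaae
   5 |   6 | bbcaae
   6 |   7 | bcaae
   7 |   8 | caae
   8 |   2 | cabbbbcaae
   9 |   1 | ccabbbbcaae
  10 |   0 | dccabbbbcaae
  11 |  11 | e

SA = [9, 3, 10, 4, 5, 6, 7, 8, 2, 1, 0, 11]
rank  pair      lcp
   1  s[9:],s[3:]  1  'a'
   2  s[3:],s[10:]  1  'a'
   3  s[10:],s[4:]  0  ''
   4  s[4:],s[5:]  3  'bbb'
   5  s[5:],s[6:]  2  'bb'
   6  s[6:],s[7:]  1  'b'
   7  s[7:],s[8:]  0  ''
   8  s[8:],s[2:]  2  'ca'
   9  s[2:],s[1:]  1  'c'
  10  s[1:],s[0:]  0  ''
  11  s[0:],s[11:]  0  ''

[0, 1, 1, 0, 3, 2, 1, 0, 2, 1, 0, 0]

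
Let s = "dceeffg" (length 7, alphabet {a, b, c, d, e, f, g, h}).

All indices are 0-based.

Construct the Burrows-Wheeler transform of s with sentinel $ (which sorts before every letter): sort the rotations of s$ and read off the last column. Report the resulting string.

gd$ceeff

rank  rotation  last
    0  $dceeffg  g
    1  ceeffg$d  d
    2  dceeffg$  $
    3  eeffg$dc  c
    4  effg$dce  e
    5  ffg$dcee  e
    6  fg$dceef  f
    7  g$dceeff  f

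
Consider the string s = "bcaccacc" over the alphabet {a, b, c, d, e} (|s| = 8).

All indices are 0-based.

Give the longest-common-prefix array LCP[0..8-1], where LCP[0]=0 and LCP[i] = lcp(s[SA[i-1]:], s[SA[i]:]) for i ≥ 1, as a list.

[0, 3, 0, 0, 1, 4, 1, 2]

rank | idx | suffix
   0 |   5 | acc
   1 |   2 | accacc
   2 |   0 | bcaccacc
   3 |   7 | c
   4 |   4 | cacc
   5 |   1 | caccacc
   6 |   6 | cc
   7 |   3 | ccacc

SA = [5, 2, 0, 7, 4, 1, 6, 3]
rank  pair      lcp
   1  s[5:],s[2:]  3  'acc'
   2  s[2:],s[0:]  0  ''
   3  s[0:],s[7:]  0  ''
   4  s[7:],s[4:]  1  'c'
   5  s[4:],s[1:]  4  'cacc'
   6  s[1:],s[6:]  1  'c'
   7  s[6:],s[3:]  2  'cc'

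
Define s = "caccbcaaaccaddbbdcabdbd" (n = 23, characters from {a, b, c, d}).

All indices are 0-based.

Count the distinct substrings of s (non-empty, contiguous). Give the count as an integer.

247

rank→(start, suffix):
  0 → (6, 'aaaccaddbbdcabdbd')
  1 → (7, 'aaccaddbbdcabdbd')
  2 → (18, 'abdbd')
  3 → (8, 'accaddbbdcabdbd')
  4 → (1, 'accbcaaaccaddbbdcabdbd')
  5 → (11, 'addbbdcabdbd')
  6 → (14, 'bbdcabdbd')
  7 → (4, 'bcaaaccaddbbdcabdbd')
  8 → (21, 'bd')
  9 → (19, 'bdbd')
  10 → (15, 'bdcabdbd')
  11 → (5, 'caaaccaddbbdcabdbd')
  12 → (17, 'cabdbd')
  13 → (0, 'caccbcaaaccaddbbdcabdbd')
  14 → (10, 'caddbbdcabdbd')
  15 → (3, 'cbcaaaccaddbbdcabdbd')
  16 → (9, 'ccaddbbdcabdbd')
  17 → (2, 'ccbcaaaccaddbbdcabdbd')
  18 → (22, 'd')
  19 → (13, 'dbbdcabdbd')
  20 → (20, 'dbd')
  21 → (16, 'dcabdbd')
  22 → (12, 'ddbbdcabdbd')

SA = [6, 7, 18, 8, 1, 11, 14, 4, 21, 19, 15, 5, 17, 0, 10, 3, 9, 2, 22, 13, 20, 16, 12]
[i] adj suffixes → lcp
  [1] 6/7 → 2 ('aa')
  [2] 7/18 → 1 ('a')
  [3] 18/8 → 1 ('a')
  [4] 8/1 → 3 ('acc')
  [5] 1/11 → 1 ('a')
  [6] 11/14 → 0 ('')
  [7] 14/4 → 1 ('b')
  [8] 4/21 → 1 ('b')
  [9] 21/19 → 2 ('bd')
  [10] 19/15 → 2 ('bd')
  [11] 15/5 → 0 ('')
  [12] 5/17 → 2 ('ca')
  [13] 17/0 → 2 ('ca')
  [14] 0/10 → 2 ('ca')
  [15] 10/3 → 1 ('c')
  [16] 3/9 → 1 ('c')
  [17] 9/2 → 2 ('cc')
  [18] 2/22 → 0 ('')
  [19] 22/13 → 1 ('d')
  [20] 13/20 → 2 ('db')
  [21] 20/16 → 1 ('d')
  [22] 16/12 → 1 ('d')

n(n+1)/2 = 23·24/2 = 276
Σ LCP = 0 + 2 + 1 + 1 + 3 + 1 + 0 + 1 + 1 + 2 + 2 + 0 + 2 + 2 + 2 + 1 + 1 + 2 + 0 + 1 + 2 + 1 + 1 = 29
distinct = 276 − 29 = 247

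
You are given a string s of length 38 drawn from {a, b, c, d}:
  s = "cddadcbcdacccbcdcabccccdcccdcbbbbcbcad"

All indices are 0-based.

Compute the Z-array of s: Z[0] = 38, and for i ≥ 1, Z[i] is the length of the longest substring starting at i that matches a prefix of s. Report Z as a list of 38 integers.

Z[0]=38
i=1: fresh scan; Z[1]=0
i=2: fresh scan; Z[2]=0
i=3: fresh scan; Z[3]=0
i=4: fresh scan; Z[4]=0
i=5: fresh scan; Z[5]=1 grow→box=[5,6)
i=6: fresh scan; Z[6]=0
i=7: fresh scan; Z[7]=2 grow→box=[7,9)
i=8: min(r-i=1, Z[1]=0)=0; Z[8]=0
i=9: fresh scan; Z[9]=0
i=10: fresh scan; Z[10]=1 grow→box=[10,11)
i=11: fresh scan; Z[11]=1 grow→box=[11,12)
i=12: fresh scan; Z[12]=1 grow→box=[12,13)
i=13: fresh scan; Z[13]=0
i=14: fresh scan; Z[14]=2 grow→box=[14,16)
i=15: min(r-i=1, Z[1]=0)=0; Z[15]=0
i=16: fresh scan; Z[16]=1 grow→box=[16,17)
i=17: fresh scan; Z[17]=0
i=18: fresh scan; Z[18]=0
i=19: fresh scan; Z[19]=1 grow→box=[19,20)
i=20: fresh scan; Z[20]=1 grow→box=[20,21)
i=21: fresh scan; Z[21]=1 grow→box=[21,22)
i=22: fresh scan; Z[22]=2 grow→box=[22,24)
i=23: min(r-i=1, Z[1]=0)=0; Z[23]=0
i=24: fresh scan; Z[24]=1 grow→box=[24,25)
i=25: fresh scan; Z[25]=1 grow→box=[25,26)
i=26: fresh scan; Z[26]=2 grow→box=[26,28)
i=27: min(r-i=1, Z[1]=0)=0; Z[27]=0
i=28: fresh scan; Z[28]=1 grow→box=[28,29)
i=29: fresh scan; Z[29]=0
i=30: fresh scan; Z[30]=0
i=31: fresh scan; Z[31]=0
i=32: fresh scan; Z[32]=0
i=33: fresh scan; Z[33]=1 grow→box=[33,34)
i=34: fresh scan; Z[34]=0
i=35: fresh scan; Z[35]=1 grow→box=[35,36)
i=36: fresh scan; Z[36]=0
i=37: fresh scan; Z[37]=0

[38, 0, 0, 0, 0, 1, 0, 2, 0, 0, 1, 1, 1, 0, 2, 0, 1, 0, 0, 1, 1, 1, 2, 0, 1, 1, 2, 0, 1, 0, 0, 0, 0, 1, 0, 1, 0, 0]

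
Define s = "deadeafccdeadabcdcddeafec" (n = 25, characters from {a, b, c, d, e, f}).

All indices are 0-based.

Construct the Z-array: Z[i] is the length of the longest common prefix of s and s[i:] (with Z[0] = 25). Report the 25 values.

[25, 0, 0, 3, 0, 0, 0, 0, 0, 4, 0, 0, 1, 0, 0, 0, 1, 0, 1, 3, 0, 0, 0, 0, 0]

Z[0]=25
i=1: i≥r, start 0; Z[1]=0
i=2: i≥r, start 0; Z[2]=0
i=3: i≥r, start 0; Z[3]=3 scan→box=[3,6)
i=4: min(r-i=2, Z[1]=0)=0; Z[4]=0
i=5: min(r-i=1, Z[2]=0)=0; Z[5]=0
i=6: i≥r, start 0; Z[6]=0
i=7: i≥r, start 0; Z[7]=0
i=8: i≥r, start 0; Z[8]=0
i=9: i≥r, start 0; Z[9]=4 scan→box=[9,13)
i=10: min(r-i=3, Z[1]=0)=0; Z[10]=0
i=11: min(r-i=2, Z[2]=0)=0; Z[11]=0
i=12: min(r-i=1, Z[3]=3)=1; Z[12]=1
i=13: i≥r, start 0; Z[13]=0
i=14: i≥r, start 0; Z[14]=0
i=15: i≥r, start 0; Z[15]=0
i=16: i≥r, start 0; Z[16]=1 scan→box=[16,17)
i=17: i≥r, start 0; Z[17]=0
i=18: i≥r, start 0; Z[18]=1 scan→box=[18,19)
i=19: i≥r, start 0; Z[19]=3 scan→box=[19,22)
i=20: min(r-i=2, Z[1]=0)=0; Z[20]=0
i=21: min(r-i=1, Z[2]=0)=0; Z[21]=0
i=22: i≥r, start 0; Z[22]=0
i=23: i≥r, start 0; Z[23]=0
i=24: i≥r, start 0; Z[24]=0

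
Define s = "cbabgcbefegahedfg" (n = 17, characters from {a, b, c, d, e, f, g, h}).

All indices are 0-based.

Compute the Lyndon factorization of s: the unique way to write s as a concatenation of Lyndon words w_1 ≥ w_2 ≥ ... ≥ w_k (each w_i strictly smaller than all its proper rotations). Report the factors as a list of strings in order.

emit factor 1: 'c' (i=0, period=1)
emit factor 2: 'b' (i=1, period=1)
emit factor 3: 'abgcbefegahedfg' (i=2, period=15)

["c", "b", "abgcbefegahedfg"]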